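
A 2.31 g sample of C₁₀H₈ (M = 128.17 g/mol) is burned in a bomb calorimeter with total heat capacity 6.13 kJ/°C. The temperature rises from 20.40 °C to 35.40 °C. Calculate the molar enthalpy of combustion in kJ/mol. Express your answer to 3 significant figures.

ΔT = 35.40 − 20.40 = 15.00 °C
q_cal = C_cal × ΔT = 6.13 × 15.00 = 91.95 kJ
n = 2.31 / 128.17 = 0.01802 mol
q_rxn = −q_cal = -91.95 kJ
ΔH = -91.95 / 0.01802 = -5103 kJ/mol

ΔH = -5100 kJ/mol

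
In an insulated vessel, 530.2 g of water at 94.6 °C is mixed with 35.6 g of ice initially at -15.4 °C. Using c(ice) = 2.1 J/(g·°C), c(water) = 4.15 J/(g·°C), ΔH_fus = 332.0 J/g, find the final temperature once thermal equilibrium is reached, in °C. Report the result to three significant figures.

Heat to bring ice to 0 °C and melt it: q₁ = 35.6×2.1×15.4 + 35.6×332.0 = 12971 J
Heat the water can supply cooling to 0 °C: 530.2×4.15×94.6 = 208151 J > q₁, so all ice melts.
Energy balance: 530.2×4.15×(94.6 − T) = 12971 + 35.6×4.15×(T − 0)
2200.33(94.6 − T) = 12971 + 147.74 T
208151 − 12971 = 2348.07 T
T = 195180 / 2348.07 = 83.12 °C

T_f = 83.1 °C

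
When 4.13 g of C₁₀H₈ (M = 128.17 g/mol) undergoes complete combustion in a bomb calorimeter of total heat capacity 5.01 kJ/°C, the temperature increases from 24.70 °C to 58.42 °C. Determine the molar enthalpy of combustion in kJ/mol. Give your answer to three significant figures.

ΔT = 58.42 − 24.70 = 33.72 °C
q_cal = C_cal × ΔT = 5.01 × 33.72 = 168.9372 kJ
n = 4.13 / 128.17 = 0.03222 mol
q_rxn = −q_cal = -168.9372 kJ
ΔH = -168.9372 / 0.03222 = -5243 kJ/mol

ΔH = -5240 kJ/mol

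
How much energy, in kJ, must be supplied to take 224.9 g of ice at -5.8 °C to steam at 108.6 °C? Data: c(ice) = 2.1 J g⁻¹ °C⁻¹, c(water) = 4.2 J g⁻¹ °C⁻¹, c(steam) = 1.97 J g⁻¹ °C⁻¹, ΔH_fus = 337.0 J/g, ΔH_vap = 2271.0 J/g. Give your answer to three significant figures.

q1 (heat ice -5.8→0.0 °C): 224.9 × 2.1 × 5.8 = 2739 J
q2 (melt at 0 °C): 224.9 × 337.0 = 75791 J
q3 (heat water 0.0→100.0 °C): 224.9 × 4.2 × 100.0 = 94458 J
q4 (vaporize at 100 °C): 224.9 × 2271.0 = 510748 J
q5 (heat steam 100.0→108.6 °C): 224.9 × 1.97 × 8.6 = 3810 J
Total: 2739 + 75791 + 94458 + 510748 + 3810 = 687546 J = 688 kJ

q = 688 kJ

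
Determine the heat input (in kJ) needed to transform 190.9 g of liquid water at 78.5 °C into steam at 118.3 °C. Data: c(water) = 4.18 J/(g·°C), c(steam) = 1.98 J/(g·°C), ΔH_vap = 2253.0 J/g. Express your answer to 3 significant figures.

q = 454 kJ

q1 (heat water 78.5→100.0 °C): 190.9 × 4.18 × 21.5 = 17156 J
q2 (vaporize at 100 °C): 190.9 × 2253.0 = 430098 J
q3 (heat steam 100.0→118.3 °C): 190.9 × 1.98 × 18.3 = 6917 J
Total: 17156 + 430098 + 6917 = 454171 J = 454 kJ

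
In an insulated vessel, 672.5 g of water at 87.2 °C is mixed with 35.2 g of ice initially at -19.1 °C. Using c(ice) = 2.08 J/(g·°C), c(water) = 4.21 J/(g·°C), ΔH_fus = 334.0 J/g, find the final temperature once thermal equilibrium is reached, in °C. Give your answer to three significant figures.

T_f = 78.4 °C

Heat to bring ice to 0 °C and melt it: q₁ = 35.2×2.08×19.1 + 35.2×334.0 = 13155 J
Heat the water can supply cooling to 0 °C: 672.5×4.21×87.2 = 246883 J > q₁, so all ice melts.
Energy balance: 672.5×4.21×(87.2 − T) = 13155 + 35.2×4.21×(T − 0)
2831.225(87.2 − T) = 13155 + 148.192 T
246883 − 13155 = 2979.417 T
T = 233728 / 2979.417 = 78.448 °C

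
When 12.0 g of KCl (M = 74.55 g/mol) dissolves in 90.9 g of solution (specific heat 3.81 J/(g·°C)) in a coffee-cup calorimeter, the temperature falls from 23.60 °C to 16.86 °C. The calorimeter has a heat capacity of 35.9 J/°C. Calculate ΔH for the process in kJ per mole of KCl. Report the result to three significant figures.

|ΔT| = |16.86 − 23.60| = 6.74 °C
|q_surr| = (90.9 × 3.81 + 35.9) × 6.74 = 382.229 × 6.74 = 2576 J
n(KCl) = 12.0 / 74.55 = 0.1610 mol
Temperature fell, so q_rxn = +|q_surr| = 2.576 kJ
ΔH = q_rxn / n = 16.00 kJ/mol

ΔH = 16.0 kJ/mol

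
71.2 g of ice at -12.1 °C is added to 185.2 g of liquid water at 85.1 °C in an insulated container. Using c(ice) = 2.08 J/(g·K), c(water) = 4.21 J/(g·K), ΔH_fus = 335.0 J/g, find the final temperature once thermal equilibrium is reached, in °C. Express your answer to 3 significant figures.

T_f = 37.7 °C

Heat to bring ice to 0 °C and melt it: q₁ = 71.2×2.08×12.1 + 71.2×335.0 = 25644 J
Heat the water can supply cooling to 0 °C: 185.2×4.21×85.1 = 66351.8 J > q₁, so all ice melts.
Energy balance: 185.2×4.21×(85.1 − T) = 25644 + 71.2×4.21×(T − 0)
779.692(85.1 − T) = 25644 + 299.752 T
66351.8 − 25644 = 1079.444 T
T = 40707.8 / 1079.444 = 37.71 °C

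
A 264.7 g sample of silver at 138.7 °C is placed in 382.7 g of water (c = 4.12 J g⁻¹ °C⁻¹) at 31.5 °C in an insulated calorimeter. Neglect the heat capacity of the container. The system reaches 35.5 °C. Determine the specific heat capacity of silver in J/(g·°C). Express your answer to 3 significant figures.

c = 0.231 J/(g·°C)

q_gained = (382.7 × 4.12) × (35.5 − 31.5) = 6307 J
q_lost = 264.7 × c × (138.7 − 35.5) = 27317.04 c
Set equal: c = 6307 / 27317.04 = 0.231 J/(g·°C)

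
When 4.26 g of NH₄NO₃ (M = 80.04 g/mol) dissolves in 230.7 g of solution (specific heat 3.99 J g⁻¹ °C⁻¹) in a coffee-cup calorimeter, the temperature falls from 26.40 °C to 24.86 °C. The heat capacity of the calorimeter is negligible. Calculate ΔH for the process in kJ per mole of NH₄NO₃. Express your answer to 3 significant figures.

ΔH = 26.6 kJ/mol

|ΔT| = |24.86 − 26.40| = 1.54 °C
|q_surr| = (230.7 × 3.99) × 1.54 = 920.493 × 1.54 = 1418 J
n(NH₄NO₃) = 4.26 / 80.04 = 0.05322 mol
Temperature fell, so q_rxn = +|q_surr| = 1.418 kJ
ΔH = q_rxn / n = 26.64 kJ/mol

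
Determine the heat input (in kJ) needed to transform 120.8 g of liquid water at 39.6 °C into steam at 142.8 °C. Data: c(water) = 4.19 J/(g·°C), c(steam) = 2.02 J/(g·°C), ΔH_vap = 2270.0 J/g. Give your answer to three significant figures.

q1 (heat water 39.6→100.0 °C): 120.8 × 4.19 × 60.4 = 30572 J
q2 (vaporize at 100 °C): 120.8 × 2270.0 = 274216 J
q3 (heat steam 100.0→142.8 °C): 120.8 × 2.02 × 42.8 = 10444 J
Total: 30572 + 274216 + 10444 = 315232 J = 315 kJ

q = 315 kJ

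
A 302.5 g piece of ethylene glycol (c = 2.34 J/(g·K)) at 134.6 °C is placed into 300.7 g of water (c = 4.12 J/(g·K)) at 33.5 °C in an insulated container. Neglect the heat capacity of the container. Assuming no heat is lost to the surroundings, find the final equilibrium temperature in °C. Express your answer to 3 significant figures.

T_f = 70.3 °C

Heat lost by ethylene glycol = heat gained by water.
(302.5)(2.34)(134.6 − T) = (300.7)(4.12)(T − 33.5)
707.85 (134.6 − T) = 1238.884 (T − 33.5)
95277 − 707.85 T = 1238.884 T − 41503
136780 = 1946.734 T
T = 70.26 °C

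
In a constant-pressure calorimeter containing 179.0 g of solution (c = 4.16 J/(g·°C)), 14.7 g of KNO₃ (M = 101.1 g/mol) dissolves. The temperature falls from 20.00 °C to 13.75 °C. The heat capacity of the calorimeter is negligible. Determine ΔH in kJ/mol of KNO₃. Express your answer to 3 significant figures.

ΔH = 32.0 kJ/mol

|ΔT| = |13.75 − 20.00| = 6.25 °C
|q_surr| = (179.0 × 4.16) × 6.25 = 744.64 × 6.25 = 4654 J
n(KNO₃) = 14.7 / 101.1 = 0.1454 mol
Temperature fell, so q_rxn = +|q_surr| = 4.654 kJ
ΔH = q_rxn / n = 32.01 kJ/mol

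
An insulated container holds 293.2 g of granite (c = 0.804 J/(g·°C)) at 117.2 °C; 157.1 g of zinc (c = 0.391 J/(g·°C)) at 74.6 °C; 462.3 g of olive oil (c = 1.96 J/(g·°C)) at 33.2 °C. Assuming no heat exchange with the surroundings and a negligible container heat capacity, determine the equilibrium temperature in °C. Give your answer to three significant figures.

T_f = 51.8 °C

Σ mᵢcᵢ(T − Tᵢ) = 0  ⇒  T = Σ mᵢcᵢTᵢ / Σ mᵢcᵢ
Σ mᵢcᵢ = 293.2×0.804 + 157.1×0.391 + 462.3×1.96 = 1203.2669
Σ mᵢcᵢTᵢ = 235.7328×117.2 + 61.4261×74.6 + 906.108×33.2 = 62293
T = 62293 / 1203.2669 = 51.77 °C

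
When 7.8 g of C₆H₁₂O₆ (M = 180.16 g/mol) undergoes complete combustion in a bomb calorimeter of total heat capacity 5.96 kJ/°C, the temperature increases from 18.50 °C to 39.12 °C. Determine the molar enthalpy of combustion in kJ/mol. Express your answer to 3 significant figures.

ΔT = 39.12 − 18.50 = 20.62 °C
q_cal = C_cal × ΔT = 5.96 × 20.62 = 122.8952 kJ
n = 7.8 / 180.16 = 0.04329 mol
q_rxn = −q_cal = -122.8952 kJ
ΔH = -122.8952 / 0.04329 = -2839 kJ/mol

ΔH = -2840 kJ/mol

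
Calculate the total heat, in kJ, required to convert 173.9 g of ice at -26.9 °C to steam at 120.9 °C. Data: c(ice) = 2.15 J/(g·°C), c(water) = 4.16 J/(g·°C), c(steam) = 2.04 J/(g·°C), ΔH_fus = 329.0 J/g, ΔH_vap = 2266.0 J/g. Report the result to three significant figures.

q1 (heat ice -26.9→0.0 °C): 173.9 × 2.15 × 26.9 = 10058 J
q2 (melt at 0 °C): 173.9 × 329.0 = 57213 J
q3 (heat water 0.0→100.0 °C): 173.9 × 4.16 × 100.0 = 72342 J
q4 (vaporize at 100 °C): 173.9 × 2266.0 = 394057 J
q5 (heat steam 100.0→120.9 °C): 173.9 × 2.04 × 20.9 = 7414 J
Total: 10058 + 57213 + 72342 + 394057 + 7414 = 541084 J = 541 kJ

q = 541 kJ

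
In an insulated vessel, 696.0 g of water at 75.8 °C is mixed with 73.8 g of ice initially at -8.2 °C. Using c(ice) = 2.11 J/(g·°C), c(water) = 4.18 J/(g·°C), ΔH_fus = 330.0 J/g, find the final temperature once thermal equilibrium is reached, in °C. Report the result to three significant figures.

Heat to bring ice to 0 °C and melt it: q₁ = 73.8×2.11×8.2 + 73.8×330.0 = 25631 J
Heat the water can supply cooling to 0 °C: 696.0×4.18×75.8 = 220523 J > q₁, so all ice melts.
Energy balance: 696.0×4.18×(75.8 − T) = 25631 + 73.8×4.18×(T − 0)
2909.28(75.8 − T) = 25631 + 308.484 T
220523 − 25631 = 3217.764 T
T = 194892 / 3217.764 = 60.57 °C

T_f = 60.6 °C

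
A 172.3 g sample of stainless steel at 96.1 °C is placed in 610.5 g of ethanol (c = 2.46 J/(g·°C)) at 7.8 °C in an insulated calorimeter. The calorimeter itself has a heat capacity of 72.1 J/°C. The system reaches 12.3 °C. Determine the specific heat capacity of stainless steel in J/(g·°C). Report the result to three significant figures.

c = 0.491 J/(g·°C)

q_gained = (610.5 × 2.46 + 72.1) × (12.3 − 7.8) = 7083 J
q_lost = 172.3 × c × (96.1 − 12.3) = 14438.74 c
Set equal: c = 7083 / 14438.74 = 0.491 J/(g·°C)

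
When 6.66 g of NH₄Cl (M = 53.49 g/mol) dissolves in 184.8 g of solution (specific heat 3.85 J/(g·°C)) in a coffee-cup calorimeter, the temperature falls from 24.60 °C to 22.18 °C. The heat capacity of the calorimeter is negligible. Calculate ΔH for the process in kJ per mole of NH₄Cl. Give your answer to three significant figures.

|ΔT| = |22.18 − 24.60| = 2.42 °C
|q_surr| = (184.8 × 3.85) × 2.42 = 711.48 × 2.42 = 1722 J
n(NH₄Cl) = 6.66 / 53.49 = 0.1245 mol
Temperature fell, so q_rxn = +|q_surr| = 1.722 kJ
ΔH = q_rxn / n = 13.83 kJ/mol

ΔH = 13.8 kJ/mol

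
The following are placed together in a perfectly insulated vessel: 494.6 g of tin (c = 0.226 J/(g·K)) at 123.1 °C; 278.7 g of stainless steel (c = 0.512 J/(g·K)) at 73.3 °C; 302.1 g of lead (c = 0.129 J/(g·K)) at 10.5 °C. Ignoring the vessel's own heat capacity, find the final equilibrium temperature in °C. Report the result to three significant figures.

T_f = 83.9 °C

Σ mᵢcᵢ(T − Tᵢ) = 0  ⇒  T = Σ mᵢcᵢTᵢ / Σ mᵢcᵢ
Σ mᵢcᵢ = 494.6×0.226 + 278.7×0.512 + 302.1×0.129 = 293.4449
Σ mᵢcᵢTᵢ = 111.7796×123.1 + 142.6944×73.3 + 38.9709×10.5 = 24629
T = 24629 / 293.4449 = 83.93 °C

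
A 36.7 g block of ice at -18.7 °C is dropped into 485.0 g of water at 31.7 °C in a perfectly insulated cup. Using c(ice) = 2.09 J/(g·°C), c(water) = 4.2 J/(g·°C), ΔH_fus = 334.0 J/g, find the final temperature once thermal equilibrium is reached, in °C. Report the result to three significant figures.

T_f = 23.2 °C

Heat to bring ice to 0 °C and melt it: q₁ = 36.7×2.09×18.7 + 36.7×334.0 = 13692 J
Heat the water can supply cooling to 0 °C: 485.0×4.2×31.7 = 64572.9 J > q₁, so all ice melts.
Energy balance: 485.0×4.2×(31.7 − T) = 13692 + 36.7×4.2×(T − 0)
2037(31.7 − T) = 13692 + 154.14 T
64572.9 − 13692 = 2191.14 T
T = 50880.9 / 2191.14 = 23.22 °C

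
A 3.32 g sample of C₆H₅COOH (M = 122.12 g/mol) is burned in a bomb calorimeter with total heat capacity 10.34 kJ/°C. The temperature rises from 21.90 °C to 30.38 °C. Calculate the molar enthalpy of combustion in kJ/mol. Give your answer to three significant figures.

ΔH = -3230 kJ/mol

ΔT = 30.38 − 21.90 = 8.48 °C
q_cal = C_cal × ΔT = 10.34 × 8.48 = 87.6832 kJ
n = 3.32 / 122.12 = 0.027186 mol
q_rxn = −q_cal = -87.6832 kJ
ΔH = -87.6832 / 0.027186 = -3225 kJ/mol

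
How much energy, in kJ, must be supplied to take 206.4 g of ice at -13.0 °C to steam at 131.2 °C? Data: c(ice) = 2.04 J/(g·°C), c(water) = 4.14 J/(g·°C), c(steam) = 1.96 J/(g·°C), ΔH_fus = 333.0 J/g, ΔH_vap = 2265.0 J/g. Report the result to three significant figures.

q1 (heat ice -13.0→0.0 °C): 206.4 × 2.04 × 13.0 = 5474 J
q2 (melt at 0 °C): 206.4 × 333.0 = 68731 J
q3 (heat water 0.0→100.0 °C): 206.4 × 4.14 × 100.0 = 85450 J
q4 (vaporize at 100 °C): 206.4 × 2265.0 = 467496 J
q5 (heat steam 100.0→131.2 °C): 206.4 × 1.96 × 31.2 = 12622 J
Total: 5474 + 68731 + 85450 + 467496 + 12622 = 639773 J = 640 kJ

q = 640 kJ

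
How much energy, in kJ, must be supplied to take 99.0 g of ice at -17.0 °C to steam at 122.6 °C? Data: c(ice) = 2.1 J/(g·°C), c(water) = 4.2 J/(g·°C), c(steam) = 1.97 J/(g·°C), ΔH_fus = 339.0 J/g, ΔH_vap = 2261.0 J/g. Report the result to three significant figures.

q = 307 kJ

q1 (heat ice -17.0→0.0 °C): 99.0 × 2.1 × 17.0 = 3534 J
q2 (melt at 0 °C): 99.0 × 339.0 = 33561 J
q3 (heat water 0.0→100.0 °C): 99.0 × 4.2 × 100.0 = 41580 J
q4 (vaporize at 100 °C): 99.0 × 2261.0 = 223839 J
q5 (heat steam 100.0→122.6 °C): 99.0 × 1.97 × 22.6 = 4408 J
Total: 3534 + 33561 + 41580 + 223839 + 4408 = 306922 J = 307 kJ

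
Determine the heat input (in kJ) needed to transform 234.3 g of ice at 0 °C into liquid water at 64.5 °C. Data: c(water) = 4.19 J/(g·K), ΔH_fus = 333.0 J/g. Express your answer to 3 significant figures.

q1 (melt at 0 °C): 234.3 × 333.0 = 78022 J
q2 (heat water 0.0→64.5 °C): 234.3 × 4.19 × 64.5 = 63321 J
Total: 78022 + 63321 = 141343 J = 141 kJ

q = 141 kJ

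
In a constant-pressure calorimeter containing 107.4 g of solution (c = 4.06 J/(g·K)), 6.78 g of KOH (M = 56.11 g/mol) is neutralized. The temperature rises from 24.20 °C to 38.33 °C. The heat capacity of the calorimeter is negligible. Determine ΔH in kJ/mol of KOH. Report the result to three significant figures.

ΔH = -51.0 kJ/mol

|ΔT| = |38.33 − 24.20| = 14.13 °C
|q_surr| = (107.4 × 4.06) × 14.13 = 436.044 × 14.13 = 6161 J
n(KOH) = 6.78 / 56.11 = 0.1208 mol
Temperature rose, so q_rxn = −|q_surr| = -6.161 kJ
ΔH = q_rxn / n = -51.00 kJ/mol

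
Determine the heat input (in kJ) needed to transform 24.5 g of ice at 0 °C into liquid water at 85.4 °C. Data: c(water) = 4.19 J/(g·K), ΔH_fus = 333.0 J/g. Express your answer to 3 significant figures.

q = 16.9 kJ

q1 (melt at 0 °C): 24.5 × 333.0 = 8159 J
q2 (heat water 0.0→85.4 °C): 24.5 × 4.19 × 85.4 = 8767 J
Total: 8159 + 8767 = 16926 J = 16.9 kJ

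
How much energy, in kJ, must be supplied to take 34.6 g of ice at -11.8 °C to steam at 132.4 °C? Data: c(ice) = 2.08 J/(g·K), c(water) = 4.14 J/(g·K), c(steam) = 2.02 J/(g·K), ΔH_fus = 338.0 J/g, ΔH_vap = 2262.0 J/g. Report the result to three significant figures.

q1 (heat ice -11.8→0.0 °C): 34.6 × 2.08 × 11.8 = 849 J
q2 (melt at 0 °C): 34.6 × 338.0 = 11695 J
q3 (heat water 0.0→100.0 °C): 34.6 × 4.14 × 100.0 = 14324 J
q4 (vaporize at 100 °C): 34.6 × 2262.0 = 78265 J
q5 (heat steam 100.0→132.4 °C): 34.6 × 2.02 × 32.4 = 2265 J
Total: 849 + 11695 + 14324 + 78265 + 2265 = 107398 J = 107 kJ

q = 107 kJ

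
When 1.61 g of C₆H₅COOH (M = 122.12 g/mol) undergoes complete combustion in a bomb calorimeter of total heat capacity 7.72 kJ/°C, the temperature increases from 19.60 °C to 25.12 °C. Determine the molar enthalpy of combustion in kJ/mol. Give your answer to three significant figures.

ΔT = 25.12 − 19.60 = 5.52 °C
q_cal = C_cal × ΔT = 7.72 × 5.52 = 42.6144 kJ
n = 1.61 / 122.12 = 0.01318 mol
q_rxn = −q_cal = -42.6144 kJ
ΔH = -42.6144 / 0.01318 = -3233 kJ/mol

ΔH = -3230 kJ/mol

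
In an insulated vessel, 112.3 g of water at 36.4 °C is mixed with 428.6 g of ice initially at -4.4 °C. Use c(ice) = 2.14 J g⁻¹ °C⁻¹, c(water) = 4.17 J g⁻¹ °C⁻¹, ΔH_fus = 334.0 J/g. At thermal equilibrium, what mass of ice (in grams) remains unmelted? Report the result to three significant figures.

m_ice remaining = 390 g

Heat to warm all ice to 0 °C: 428.6×2.14×4.4 = 4035.7 J
Heat released by water cooling to 0 °C: 112.3×4.17×36.4 = 17046 J
17046 J < 4035.7 + 428.6×334.0 = 147188.1 J, so not all ice melts; final T = 0 °C.
Heat left for melting: 17046 − 4035.7 = 13010.3 J
Mass melted = 13010.3 / 334.0 = 38.95 g
Ice remaining = 428.6 − 38.95 = 389.65 g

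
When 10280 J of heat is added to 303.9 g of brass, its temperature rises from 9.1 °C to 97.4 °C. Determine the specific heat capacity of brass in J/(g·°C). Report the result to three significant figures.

c = q / (m ΔT) = 10280 / (303.9 × 88.3)
c = 10280 / 26834.37 = 0.383 J/(g·°C)

c = 0.383 J/(g·°C)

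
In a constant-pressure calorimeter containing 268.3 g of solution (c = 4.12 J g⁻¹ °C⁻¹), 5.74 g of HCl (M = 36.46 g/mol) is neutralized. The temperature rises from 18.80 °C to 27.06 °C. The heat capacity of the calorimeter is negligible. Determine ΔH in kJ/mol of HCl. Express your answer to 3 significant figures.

|ΔT| = |27.06 − 18.80| = 8.26 °C
|q_surr| = (268.3 × 4.12) × 8.26 = 1105.396 × 8.26 = 9131 J
n(HCl) = 5.74 / 36.46 = 0.1574 mol
Temperature rose, so q_rxn = −|q_surr| = -9.131 kJ
ΔH = q_rxn / n = -58.01 kJ/mol

ΔH = -58.0 kJ/mol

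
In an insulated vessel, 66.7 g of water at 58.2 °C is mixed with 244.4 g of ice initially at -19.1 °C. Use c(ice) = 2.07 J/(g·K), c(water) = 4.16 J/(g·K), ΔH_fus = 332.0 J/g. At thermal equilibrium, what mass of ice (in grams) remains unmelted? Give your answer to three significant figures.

Heat to warm all ice to 0 °C: 244.4×2.07×19.1 = 9662.8 J
Heat released by water cooling to 0 °C: 66.7×4.16×58.2 = 16149 J
16149 J < 9662.8 + 244.4×332.0 = 90803.6 J, so not all ice melts; final T = 0 °C.
Heat left for melting: 16149 − 9662.8 = 6486.2 J
Mass melted = 6486.2 / 332.0 = 19.54 g
Ice remaining = 244.4 − 19.54 = 224.86 g

m_ice remaining = 225 g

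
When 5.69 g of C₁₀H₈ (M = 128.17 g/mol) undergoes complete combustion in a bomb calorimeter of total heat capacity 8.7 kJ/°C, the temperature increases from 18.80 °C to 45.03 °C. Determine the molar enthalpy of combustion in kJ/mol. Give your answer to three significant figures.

ΔH = -5140 kJ/mol

ΔT = 45.03 − 18.80 = 26.23 °C
q_cal = C_cal × ΔT = 8.7 × 26.23 = 228.201 kJ
n = 5.69 / 128.17 = 0.04439 mol
q_rxn = −q_cal = -228.201 kJ
ΔH = -228.201 / 0.04439 = -5141 kJ/mol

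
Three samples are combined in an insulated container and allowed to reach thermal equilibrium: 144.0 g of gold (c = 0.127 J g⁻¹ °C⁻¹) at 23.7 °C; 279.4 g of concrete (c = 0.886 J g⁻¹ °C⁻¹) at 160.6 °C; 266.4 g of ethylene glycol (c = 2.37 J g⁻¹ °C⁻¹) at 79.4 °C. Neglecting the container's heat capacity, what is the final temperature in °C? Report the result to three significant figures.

T_f = 101 °C

Σ mᵢcᵢ(T − Tᵢ) = 0  ⇒  T = Σ mᵢcᵢTᵢ / Σ mᵢcᵢ
Σ mᵢcᵢ = 144.0×0.127 + 279.4×0.886 + 266.4×2.37 = 897.2044
Σ mᵢcᵢTᵢ = 18.288×23.7 + 247.5484×160.6 + 631.368×79.4 = 90320
T = 90320 / 897.2044 = 100.7 °C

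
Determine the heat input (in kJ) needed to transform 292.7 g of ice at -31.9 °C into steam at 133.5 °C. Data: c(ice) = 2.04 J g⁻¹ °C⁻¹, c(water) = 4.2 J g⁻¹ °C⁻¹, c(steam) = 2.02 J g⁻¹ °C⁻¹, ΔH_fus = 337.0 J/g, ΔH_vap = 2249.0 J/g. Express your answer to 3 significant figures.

q = 919 kJ

q1 (heat ice -31.9→0.0 °C): 292.7 × 2.04 × 31.9 = 19048 J
q2 (melt at 0 °C): 292.7 × 337.0 = 98640 J
q3 (heat water 0.0→100.0 °C): 292.7 × 4.2 × 100.0 = 122934 J
q4 (vaporize at 100 °C): 292.7 × 2249.0 = 658282 J
q5 (heat steam 100.0→133.5 °C): 292.7 × 2.02 × 33.5 = 19807 J
Total: 19048 + 98640 + 122934 + 658282 + 19807 = 918711 J = 919 kJ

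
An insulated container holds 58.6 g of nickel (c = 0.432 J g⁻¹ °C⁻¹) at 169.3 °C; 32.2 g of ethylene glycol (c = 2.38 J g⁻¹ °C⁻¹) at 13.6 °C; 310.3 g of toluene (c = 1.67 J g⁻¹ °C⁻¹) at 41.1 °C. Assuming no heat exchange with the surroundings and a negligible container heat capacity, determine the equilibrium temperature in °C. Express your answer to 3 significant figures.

Σ mᵢcᵢ(T − Tᵢ) = 0  ⇒  T = Σ mᵢcᵢTᵢ / Σ mᵢcᵢ
Σ mᵢcᵢ = 58.6×0.432 + 32.2×2.38 + 310.3×1.67 = 620.1522
Σ mᵢcᵢTᵢ = 25.3152×169.3 + 76.636×13.6 + 518.201×41.1 = 26626
T = 26626 / 620.1522 = 42.93 °C

T_f = 42.9 °C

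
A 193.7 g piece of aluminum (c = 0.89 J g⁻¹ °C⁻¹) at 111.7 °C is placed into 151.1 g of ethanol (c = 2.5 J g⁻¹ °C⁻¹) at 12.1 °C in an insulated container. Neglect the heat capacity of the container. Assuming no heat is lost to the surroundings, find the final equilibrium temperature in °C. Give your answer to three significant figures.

Heat lost by aluminum = heat gained by ethanol.
(193.7)(0.89)(111.7 − T) = (151.1)(2.5)(T − 12.1)
172.393 (111.7 − T) = 377.75 (T − 12.1)
19256 − 172.393 T = 377.75 T − 4570.8
23826.8 = 550.143 T
T = 43.31 °C

T_f = 43.3 °C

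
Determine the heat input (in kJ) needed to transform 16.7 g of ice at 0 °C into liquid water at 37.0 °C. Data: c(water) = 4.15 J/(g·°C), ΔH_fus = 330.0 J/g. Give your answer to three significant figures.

q = 8.08 kJ

q1 (melt at 0 °C): 16.7 × 330.0 = 5511 J
q2 (heat water 0.0→37.0 °C): 16.7 × 4.15 × 37.0 = 2564 J
Total: 5511 + 2564 = 8075 J = 8.08 kJ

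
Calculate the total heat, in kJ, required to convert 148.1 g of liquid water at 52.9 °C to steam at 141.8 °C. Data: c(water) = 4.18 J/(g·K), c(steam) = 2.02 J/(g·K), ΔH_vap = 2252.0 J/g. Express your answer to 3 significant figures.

q1 (heat water 52.9→100.0 °C): 148.1 × 4.18 × 47.1 = 29158 J
q2 (vaporize at 100 °C): 148.1 × 2252.0 = 333521 J
q3 (heat steam 100.0→141.8 °C): 148.1 × 2.02 × 41.8 = 12505 J
Total: 29158 + 333521 + 12505 = 375184 J = 375 kJ

q = 375 kJ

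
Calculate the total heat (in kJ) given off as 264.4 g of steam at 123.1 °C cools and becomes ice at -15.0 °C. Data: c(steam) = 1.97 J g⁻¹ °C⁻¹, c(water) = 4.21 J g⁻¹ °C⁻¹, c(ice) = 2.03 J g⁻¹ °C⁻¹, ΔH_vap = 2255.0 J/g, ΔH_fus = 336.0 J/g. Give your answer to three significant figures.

q1 (cool steam 123.1→100 °C): 264.4 × 1.97 × 23.1 = 12032 J
q2 (condense at 100 °C): 264.4 × 2255.0 = 596222 J
q3 (cool water 100→0 °C): 264.4 × 4.21 × 100.0 = 111312 J
q4 (freeze at 0 °C): 264.4 × 336.0 = 88838 J
q5 (cool ice 0→-15.0 °C): 264.4 × 2.03 × 15.0 = 8051 J
Total: 12032 + 596222 + 111312 + 88838 + 8051 = 816455 J = 816 kJ

q = 816 kJ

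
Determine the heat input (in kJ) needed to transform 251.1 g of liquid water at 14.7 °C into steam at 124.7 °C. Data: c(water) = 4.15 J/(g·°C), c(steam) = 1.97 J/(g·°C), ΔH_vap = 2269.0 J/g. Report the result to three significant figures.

q1 (heat water 14.7→100.0 °C): 251.1 × 4.15 × 85.3 = 88888 J
q2 (vaporize at 100 °C): 251.1 × 2269.0 = 569746 J
q3 (heat steam 100.0→124.7 °C): 251.1 × 1.97 × 24.7 = 12218 J
Total: 88888 + 569746 + 12218 = 670852 J = 671 kJ

q = 671 kJ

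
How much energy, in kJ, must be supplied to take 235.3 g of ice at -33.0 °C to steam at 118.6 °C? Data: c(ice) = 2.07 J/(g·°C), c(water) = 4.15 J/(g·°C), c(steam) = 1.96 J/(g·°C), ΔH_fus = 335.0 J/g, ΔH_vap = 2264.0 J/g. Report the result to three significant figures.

q = 734 kJ

q1 (heat ice -33.0→0.0 °C): 235.3 × 2.07 × 33.0 = 16073 J
q2 (melt at 0 °C): 235.3 × 335.0 = 78826 J
q3 (heat water 0.0→100.0 °C): 235.3 × 4.15 × 100.0 = 97650 J
q4 (vaporize at 100 °C): 235.3 × 2264.0 = 532719 J
q5 (heat steam 100.0→118.6 °C): 235.3 × 1.96 × 18.6 = 8578 J
Total: 16073 + 78826 + 97650 + 532719 + 8578 = 733846 J = 734 kJ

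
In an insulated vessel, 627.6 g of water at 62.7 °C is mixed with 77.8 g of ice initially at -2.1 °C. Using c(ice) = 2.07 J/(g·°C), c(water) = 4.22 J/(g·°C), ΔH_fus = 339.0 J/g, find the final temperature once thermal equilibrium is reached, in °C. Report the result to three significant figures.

Heat to bring ice to 0 °C and melt it: q₁ = 77.8×2.07×2.1 + 77.8×339.0 = 26712 J
Heat the water can supply cooling to 0 °C: 627.6×4.22×62.7 = 166059 J > q₁, so all ice melts.
Energy balance: 627.6×4.22×(62.7 − T) = 26712 + 77.8×4.22×(T − 0)
2648.472(62.7 − T) = 26712 + 328.316 T
166059 − 26712 = 2976.788 T
T = 139347 / 2976.788 = 46.81 °C

T_f = 46.8 °C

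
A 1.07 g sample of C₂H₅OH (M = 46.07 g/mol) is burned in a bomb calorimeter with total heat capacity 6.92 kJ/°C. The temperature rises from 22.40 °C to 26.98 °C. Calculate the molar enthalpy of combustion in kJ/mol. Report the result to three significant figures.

ΔH = -1360 kJ/mol

ΔT = 26.98 − 22.40 = 4.58 °C
q_cal = C_cal × ΔT = 6.92 × 4.58 = 31.6936 kJ
n = 1.07 / 46.07 = 0.02323 mol
q_rxn = −q_cal = -31.6936 kJ
ΔH = -31.6936 / 0.02323 = -1364 kJ/mol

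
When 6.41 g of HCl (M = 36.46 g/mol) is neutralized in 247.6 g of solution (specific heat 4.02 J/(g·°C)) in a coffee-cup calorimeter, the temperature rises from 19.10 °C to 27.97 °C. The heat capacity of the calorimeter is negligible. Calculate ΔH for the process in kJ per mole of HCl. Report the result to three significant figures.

|ΔT| = |27.97 − 19.10| = 8.87 °C
|q_surr| = (247.6 × 4.02) × 8.87 = 995.352 × 8.87 = 8829 J
n(HCl) = 6.41 / 36.46 = 0.1758 mol
Temperature rose, so q_rxn = −|q_surr| = -8.829 kJ
ΔH = q_rxn / n = -50.22 kJ/mol

ΔH = -50.2 kJ/mol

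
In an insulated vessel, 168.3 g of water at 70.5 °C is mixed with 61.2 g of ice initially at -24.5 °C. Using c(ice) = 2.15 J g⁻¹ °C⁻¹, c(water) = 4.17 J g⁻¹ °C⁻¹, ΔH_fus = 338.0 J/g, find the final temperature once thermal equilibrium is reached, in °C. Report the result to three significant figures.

Heat to bring ice to 0 °C and melt it: q₁ = 61.2×2.15×24.5 + 61.2×338.0 = 23909 J
Heat the water can supply cooling to 0 °C: 168.3×4.17×70.5 = 49477.7 J > q₁, so all ice melts.
Energy balance: 168.3×4.17×(70.5 − T) = 23909 + 61.2×4.17×(T − 0)
701.811(70.5 − T) = 23909 + 255.204 T
49477.7 − 23909 = 957.015 T
T = 25568.7 / 957.015 = 26.72 °C

T_f = 26.7 °C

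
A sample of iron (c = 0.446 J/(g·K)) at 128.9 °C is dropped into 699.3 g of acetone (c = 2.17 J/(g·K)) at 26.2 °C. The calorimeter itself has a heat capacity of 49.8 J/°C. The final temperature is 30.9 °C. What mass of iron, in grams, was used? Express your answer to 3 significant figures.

m = 169 g

q_gained = (699.3 × 2.17 + 49.8) × (30.9 − 26.2) = 7366 J
q_lost = m × 0.446 × (128.9 − 30.9) = 43.708 m
m = 7366 / 43.708 = 169 g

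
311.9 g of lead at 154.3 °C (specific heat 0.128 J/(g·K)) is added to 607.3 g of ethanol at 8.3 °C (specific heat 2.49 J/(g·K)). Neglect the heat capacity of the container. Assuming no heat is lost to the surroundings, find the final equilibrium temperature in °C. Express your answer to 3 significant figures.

Heat lost by lead = heat gained by ethanol.
(311.9)(0.128)(154.3 − T) = (607.3)(2.49)(T − 8.3)
39.9232 (154.3 − T) = 1512.177 (T − 8.3)
6160.1 − 39.9232 T = 1512.177 T − 12551
18711.1 = 1552.1002 T
T = 12.06 °C

T_f = 12.1 °C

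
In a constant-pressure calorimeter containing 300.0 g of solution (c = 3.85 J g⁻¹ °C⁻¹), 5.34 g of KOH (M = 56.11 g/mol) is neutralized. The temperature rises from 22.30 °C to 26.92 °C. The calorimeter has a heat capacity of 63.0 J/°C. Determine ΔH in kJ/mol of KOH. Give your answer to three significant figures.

ΔH = -59.1 kJ/mol

|ΔT| = |26.92 − 22.30| = 4.62 °C
|q_surr| = (300.0 × 3.85 + 63.0) × 4.62 = 1218 × 4.62 = 5627 J
n(KOH) = 5.34 / 56.11 = 0.09517 mol
Temperature rose, so q_rxn = −|q_surr| = -5.627 kJ
ΔH = q_rxn / n = -59.13 kJ/mol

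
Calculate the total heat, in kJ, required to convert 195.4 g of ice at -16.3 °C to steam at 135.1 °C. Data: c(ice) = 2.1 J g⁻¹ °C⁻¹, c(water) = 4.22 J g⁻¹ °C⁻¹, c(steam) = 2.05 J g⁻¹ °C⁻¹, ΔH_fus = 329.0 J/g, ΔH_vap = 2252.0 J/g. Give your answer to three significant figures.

q = 608 kJ

q1 (heat ice -16.3→0.0 °C): 195.4 × 2.1 × 16.3 = 6689 J
q2 (melt at 0 °C): 195.4 × 329.0 = 64287 J
q3 (heat water 0.0→100.0 °C): 195.4 × 4.22 × 100.0 = 82459 J
q4 (vaporize at 100 °C): 195.4 × 2252.0 = 440041 J
q5 (heat steam 100.0→135.1 °C): 195.4 × 2.05 × 35.1 = 14060 J
Total: 6689 + 64287 + 82459 + 440041 + 14060 = 607536 J = 608 kJ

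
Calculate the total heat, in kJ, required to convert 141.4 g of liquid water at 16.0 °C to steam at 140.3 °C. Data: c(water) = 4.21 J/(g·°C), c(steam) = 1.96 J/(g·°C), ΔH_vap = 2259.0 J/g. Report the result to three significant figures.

q1 (heat water 16.0→100.0 °C): 141.4 × 4.21 × 84.0 = 50005 J
q2 (vaporize at 100 °C): 141.4 × 2259.0 = 319423 J
q3 (heat steam 100.0→140.3 °C): 141.4 × 1.96 × 40.3 = 11169 J
Total: 50005 + 319423 + 11169 = 380597 J = 381 kJ

q = 381 kJ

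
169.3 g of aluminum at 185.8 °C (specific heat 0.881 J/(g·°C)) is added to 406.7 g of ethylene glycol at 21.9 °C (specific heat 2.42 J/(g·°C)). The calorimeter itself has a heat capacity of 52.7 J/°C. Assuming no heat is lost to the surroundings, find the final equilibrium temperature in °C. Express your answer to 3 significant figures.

Heat lost by aluminum = heat gained by ethylene glycol + calorimeter.
(169.3)(0.881)(185.8 − T) = [(406.7)(2.42) + 52.7](T − 21.9)
149.1533 (185.8 − T) = 1036.914 (T − 21.9)
27713 − 149.1533 T = 1036.914 T − 22708
50421 = 1186.0673 T
T = 42.51 °C

T_f = 42.5 °C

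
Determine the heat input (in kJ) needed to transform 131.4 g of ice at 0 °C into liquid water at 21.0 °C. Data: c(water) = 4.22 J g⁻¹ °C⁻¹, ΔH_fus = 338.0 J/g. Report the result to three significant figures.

q1 (melt at 0 °C): 131.4 × 338.0 = 44413 J
q2 (heat water 0.0→21.0 °C): 131.4 × 4.22 × 21.0 = 11645 J
Total: 44413 + 11645 = 56058 J = 56.1 kJ

q = 56.1 kJ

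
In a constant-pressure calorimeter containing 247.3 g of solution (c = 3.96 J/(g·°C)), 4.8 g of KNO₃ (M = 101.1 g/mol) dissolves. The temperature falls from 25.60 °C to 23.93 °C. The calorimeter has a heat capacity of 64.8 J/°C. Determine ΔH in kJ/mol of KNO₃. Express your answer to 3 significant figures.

|ΔT| = |23.93 − 25.60| = 1.67 °C
|q_surr| = (247.3 × 3.96 + 64.8) × 1.67 = 1044.108 × 1.67 = 1744 J
n(KNO₃) = 4.8 / 101.1 = 0.04748 mol
Temperature fell, so q_rxn = +|q_surr| = 1.744 kJ
ΔH = q_rxn / n = 36.73 kJ/mol

ΔH = 36.7 kJ/mol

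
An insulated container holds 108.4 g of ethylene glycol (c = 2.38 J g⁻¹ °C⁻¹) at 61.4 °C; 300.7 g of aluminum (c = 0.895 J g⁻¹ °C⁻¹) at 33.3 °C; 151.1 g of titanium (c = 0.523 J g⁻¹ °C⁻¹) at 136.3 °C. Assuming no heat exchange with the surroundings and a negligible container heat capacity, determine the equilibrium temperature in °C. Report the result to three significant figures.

Σ mᵢcᵢ(T − Tᵢ) = 0  ⇒  T = Σ mᵢcᵢTᵢ / Σ mᵢcᵢ
Σ mᵢcᵢ = 108.4×2.38 + 300.7×0.895 + 151.1×0.523 = 606.1438
Σ mᵢcᵢTᵢ = 257.992×61.4 + 269.1265×33.3 + 79.0253×136.3 = 35574
T = 35574 / 606.1438 = 58.69 °C

T_f = 58.7 °C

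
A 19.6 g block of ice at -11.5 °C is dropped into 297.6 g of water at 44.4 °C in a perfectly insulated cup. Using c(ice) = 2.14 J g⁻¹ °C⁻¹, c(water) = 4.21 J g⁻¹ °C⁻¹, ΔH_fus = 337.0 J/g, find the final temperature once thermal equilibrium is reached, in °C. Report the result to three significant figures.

T_f = 36.3 °C

Heat to bring ice to 0 °C and melt it: q₁ = 19.6×2.14×11.5 + 19.6×337.0 = 7087.6 J
Heat the water can supply cooling to 0 °C: 297.6×4.21×44.4 = 55628.6 J > q₁, so all ice melts.
Energy balance: 297.6×4.21×(44.4 − T) = 7087.6 + 19.6×4.21×(T − 0)
1252.896(44.4 − T) = 7087.6 + 82.516 T
55628.6 − 7087.6 = 1335.412 T
T = 48541.0 / 1335.412 = 36.349 °C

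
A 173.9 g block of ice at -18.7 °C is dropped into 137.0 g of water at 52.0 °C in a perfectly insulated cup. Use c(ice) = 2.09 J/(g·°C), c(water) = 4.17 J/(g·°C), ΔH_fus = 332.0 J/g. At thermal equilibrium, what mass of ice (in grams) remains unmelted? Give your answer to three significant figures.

m_ice remaining = 105 g

Heat to warm all ice to 0 °C: 173.9×2.09×18.7 = 6796.5 J
Heat released by water cooling to 0 °C: 137.0×4.17×52.0 = 29707 J
29707 J < 6796.5 + 173.9×332.0 = 64531.3 J, so not all ice melts; final T = 0 °C.
Heat left for melting: 29707 − 6796.5 = 22910.5 J
Mass melted = 22910.5 / 332.0 = 69.01 g
Ice remaining = 173.9 − 69.01 = 104.89 g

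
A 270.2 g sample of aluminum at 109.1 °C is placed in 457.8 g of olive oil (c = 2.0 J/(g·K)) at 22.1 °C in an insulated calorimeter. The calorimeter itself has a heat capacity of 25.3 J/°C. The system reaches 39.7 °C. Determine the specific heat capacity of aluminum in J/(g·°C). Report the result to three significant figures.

q_gained = (457.8 × 2.0 + 25.3) × (39.7 − 22.1) = 16560 J
q_lost = 270.2 × c × (109.1 − 39.7) = 18751.88 c
Set equal: c = 16560 / 18751.88 = 0.883 J/(g·°C)

c = 0.883 J/(g·°C)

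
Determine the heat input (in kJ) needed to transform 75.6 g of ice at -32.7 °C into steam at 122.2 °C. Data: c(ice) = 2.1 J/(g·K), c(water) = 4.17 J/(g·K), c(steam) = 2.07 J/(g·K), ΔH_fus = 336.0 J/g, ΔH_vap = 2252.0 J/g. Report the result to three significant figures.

q = 236 kJ

q1 (heat ice -32.7→0.0 °C): 75.6 × 2.1 × 32.7 = 5191 J
q2 (melt at 0 °C): 75.6 × 336.0 = 25402 J
q3 (heat water 0.0→100.0 °C): 75.6 × 4.17 × 100.0 = 31525 J
q4 (vaporize at 100 °C): 75.6 × 2252.0 = 170251 J
q5 (heat steam 100.0→122.2 °C): 75.6 × 2.07 × 22.2 = 3474 J
Total: 5191 + 25402 + 31525 + 170251 + 3474 = 235843 J = 236 kJ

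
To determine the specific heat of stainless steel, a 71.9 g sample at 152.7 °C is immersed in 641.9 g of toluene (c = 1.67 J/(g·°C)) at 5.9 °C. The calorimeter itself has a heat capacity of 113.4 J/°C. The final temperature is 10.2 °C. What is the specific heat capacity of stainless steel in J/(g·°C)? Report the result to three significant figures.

c = 0.497 J/(g·°C)

q_gained = (641.9 × 1.67 + 113.4) × (10.2 − 5.9) = 5097 J
q_lost = 71.9 × c × (152.7 − 10.2) = 10245.75 c
Set equal: c = 5097 / 10245.75 = 0.497 J/(g·°C)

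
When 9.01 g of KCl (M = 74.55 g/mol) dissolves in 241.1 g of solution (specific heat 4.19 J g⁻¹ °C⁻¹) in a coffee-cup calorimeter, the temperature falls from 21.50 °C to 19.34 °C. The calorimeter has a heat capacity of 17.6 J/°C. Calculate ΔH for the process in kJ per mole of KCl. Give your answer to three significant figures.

ΔH = 18.4 kJ/mol

|ΔT| = |19.34 − 21.50| = 2.16 °C
|q_surr| = (241.1 × 4.19 + 17.6) × 2.16 = 1027.809 × 2.16 = 2220 J
n(KCl) = 9.01 / 74.55 = 0.1209 mol
Temperature fell, so q_rxn = +|q_surr| = 2.220 kJ
ΔH = q_rxn / n = 18.36 kJ/mol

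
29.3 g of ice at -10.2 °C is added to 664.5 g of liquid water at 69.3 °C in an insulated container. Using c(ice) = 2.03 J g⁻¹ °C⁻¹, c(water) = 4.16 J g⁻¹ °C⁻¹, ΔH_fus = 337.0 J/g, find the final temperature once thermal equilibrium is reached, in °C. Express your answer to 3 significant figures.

Heat to bring ice to 0 °C and melt it: q₁ = 29.3×2.03×10.2 + 29.3×337.0 = 10481 J
Heat the water can supply cooling to 0 °C: 664.5×4.16×69.3 = 191567 J > q₁, so all ice melts.
Energy balance: 664.5×4.16×(69.3 − T) = 10481 + 29.3×4.16×(T − 0)
2764.32(69.3 − T) = 10481 + 121.888 T
191567 − 10481 = 2886.208 T
T = 181086 / 2886.208 = 62.74 °C

T_f = 62.7 °C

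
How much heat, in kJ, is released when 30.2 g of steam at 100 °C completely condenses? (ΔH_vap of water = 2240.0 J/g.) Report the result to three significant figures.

q = m × ΔH_vap = 30.2 × 2240.0 = 67648 J = 67.6 kJ

q = 67.6 kJ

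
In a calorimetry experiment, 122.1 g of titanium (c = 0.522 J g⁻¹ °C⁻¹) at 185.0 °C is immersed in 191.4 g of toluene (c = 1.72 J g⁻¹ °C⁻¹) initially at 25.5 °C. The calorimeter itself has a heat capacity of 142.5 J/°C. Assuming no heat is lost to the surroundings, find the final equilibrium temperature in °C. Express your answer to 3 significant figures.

Heat lost by titanium = heat gained by toluene + calorimeter.
(122.1)(0.522)(185.0 − T) = [(191.4)(1.72) + 142.5](T − 25.5)
63.7362 (185.0 − T) = 471.708 (T − 25.5)
11791 − 63.7362 T = 471.708 T − 12029
23820 = 535.4442 T
T = 44.49 °C

T_f = 44.5 °C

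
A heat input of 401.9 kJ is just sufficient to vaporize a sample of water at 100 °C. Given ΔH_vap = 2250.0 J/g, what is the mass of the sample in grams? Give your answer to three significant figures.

m = 179 g

m = q / ΔH_vap = 401900 J / 2250.0 J/g = 179 g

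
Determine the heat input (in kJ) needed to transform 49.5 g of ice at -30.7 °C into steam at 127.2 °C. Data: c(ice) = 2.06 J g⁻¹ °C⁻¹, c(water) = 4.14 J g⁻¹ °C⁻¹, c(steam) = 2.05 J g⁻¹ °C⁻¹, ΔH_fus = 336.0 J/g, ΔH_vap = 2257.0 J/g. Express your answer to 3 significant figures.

q = 155 kJ

q1 (heat ice -30.7→0.0 °C): 49.5 × 2.06 × 30.7 = 3130 J
q2 (melt at 0 °C): 49.5 × 336.0 = 16632 J
q3 (heat water 0.0→100.0 °C): 49.5 × 4.14 × 100.0 = 20493 J
q4 (vaporize at 100 °C): 49.5 × 2257.0 = 111722 J
q5 (heat steam 100.0→127.2 °C): 49.5 × 2.05 × 27.2 = 2760 J
Total: 3130 + 16632 + 20493 + 111722 + 2760 = 154737 J = 155 kJ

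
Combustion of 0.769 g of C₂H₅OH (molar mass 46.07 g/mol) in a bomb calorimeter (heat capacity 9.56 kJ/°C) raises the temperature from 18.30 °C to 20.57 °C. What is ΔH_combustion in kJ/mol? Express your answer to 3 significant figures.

ΔH = -1300 kJ/mol

ΔT = 20.57 − 18.30 = 2.27 °C
q_cal = C_cal × ΔT = 9.56 × 2.27 = 21.7012 kJ
n = 0.769 / 46.07 = 0.01669 mol
q_rxn = −q_cal = -21.7012 kJ
ΔH = -21.7012 / 0.01669 = -1300 kJ/mol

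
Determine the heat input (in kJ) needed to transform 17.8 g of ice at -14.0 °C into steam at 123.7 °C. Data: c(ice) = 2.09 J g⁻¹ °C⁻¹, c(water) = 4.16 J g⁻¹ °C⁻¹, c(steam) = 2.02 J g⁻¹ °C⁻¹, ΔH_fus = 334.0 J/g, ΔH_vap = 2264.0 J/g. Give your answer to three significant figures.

q1 (heat ice -14.0→0.0 °C): 17.8 × 2.09 × 14.0 = 521 J
q2 (melt at 0 °C): 17.8 × 334.0 = 5945 J
q3 (heat water 0.0→100.0 °C): 17.8 × 4.16 × 100.0 = 7405 J
q4 (vaporize at 100 °C): 17.8 × 2264.0 = 40299 J
q5 (heat steam 100.0→123.7 °C): 17.8 × 2.02 × 23.7 = 852 J
Total: 521 + 5945 + 7405 + 40299 + 852 = 55022 J = 55.0 kJ

q = 55.0 kJ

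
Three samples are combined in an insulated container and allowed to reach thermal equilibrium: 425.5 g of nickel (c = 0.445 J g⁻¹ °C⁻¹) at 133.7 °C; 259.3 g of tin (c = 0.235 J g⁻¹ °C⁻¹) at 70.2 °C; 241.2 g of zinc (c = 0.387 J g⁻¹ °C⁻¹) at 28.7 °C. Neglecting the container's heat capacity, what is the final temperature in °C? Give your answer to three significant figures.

Σ mᵢcᵢ(T − Tᵢ) = 0  ⇒  T = Σ mᵢcᵢTᵢ / Σ mᵢcᵢ
Σ mᵢcᵢ = 425.5×0.445 + 259.3×0.235 + 241.2×0.387 = 343.6274
Σ mᵢcᵢTᵢ = 189.3475×133.7 + 60.9355×70.2 + 93.3444×28.7 = 32272
T = 32272 / 343.6274 = 93.92 °C

T_f = 93.9 °C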